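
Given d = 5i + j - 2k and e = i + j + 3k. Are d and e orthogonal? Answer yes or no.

yes

d · e = 5·1 + 1·1 + (-2)·3 = 5 + 1 - 6 = 0
Zero, so the vectors are orthogonal.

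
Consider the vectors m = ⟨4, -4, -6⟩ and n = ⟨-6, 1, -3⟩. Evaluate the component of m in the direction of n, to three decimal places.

-1.474

m · n = 4·(-6) + (-4)·1 + (-6)·(-3) = -24 - 4 + 18 = -10
|n| = √(36 + 1 + 9) = √46 ≈ 6.7823
comp_n m = -10 / √46 ≈ -1.474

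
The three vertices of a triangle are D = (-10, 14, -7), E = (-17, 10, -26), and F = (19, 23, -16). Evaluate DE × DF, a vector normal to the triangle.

DE = (-7, -4, -19)
DF = (29, 9, -9)
i: (-4)·(-9) - (-19)·9 = 36 - (-171) = 207
j: (-19)·29 - (-7)·(-9) = -551 - 63 = -614
k: (-7)·9 - (-4)·29 = -63 - (-116) = 53
DE × DF = (207, -614, 53)

(207, -614, 53)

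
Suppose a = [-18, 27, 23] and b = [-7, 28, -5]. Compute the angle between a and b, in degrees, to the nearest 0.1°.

48.8

a · b = (-18)·(-7) + 27·28 + 23·(-5) = 126 + 756 - 115 = 767
|a|² = 324 + 729 + 529 = 1582,  |a| = √1582 ≈ 39.774364
|b|² = 49 + 784 + 25 = 858,  |b| = √858 ≈ 29.291637
cos θ = 767 / (39.774364 · 29.291637) ≈ 0.65834
θ = arccos(0.65834) ≈ 48.8°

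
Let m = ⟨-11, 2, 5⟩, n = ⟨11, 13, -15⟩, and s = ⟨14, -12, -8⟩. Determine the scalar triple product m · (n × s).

1310

n × s:
i: 13·(-8) - (-15)·(-12) = -104 - 180 = -284
j: (-15)·14 - 11·(-8) = -210 - (-88) = -122
k: 11·(-12) - 13·14 = -132 - 182 = -314
n × s = (-284, -122, -314)
m · (n × s) = (-11)·(-284) + 2·(-122) + 5·(-314) = 3124 - 244 - 1570 = 1310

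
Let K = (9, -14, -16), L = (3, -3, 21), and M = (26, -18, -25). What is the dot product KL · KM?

KL = L − K = (-6, 11, 37)
KM = M − K = (17, -4, -9)
KL · KM = (-6)·17 + 11·(-4) + 37·(-9) = -102 - 44 - 333 = -479

-479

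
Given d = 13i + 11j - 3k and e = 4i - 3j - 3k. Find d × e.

(-42, 27, -83)

i: 11·(-3) - (-3)·(-3) = -33 - 9 = -42
j: (-3)·4 - 13·(-3) = -12 - (-39) = 27
k: 13·(-3) - 11·4 = -39 - 44 = -83
d × e = (-42, 27, -83)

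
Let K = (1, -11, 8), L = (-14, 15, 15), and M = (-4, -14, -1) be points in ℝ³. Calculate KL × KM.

KL = (-15, 26, 7)
KM = (-5, -3, -9)
i: 26·(-9) - 7·(-3) = -234 - (-21) = -213
j: 7·(-5) - (-15)·(-9) = -35 - 135 = -170
k: (-15)·(-3) - 26·(-5) = 45 - (-130) = 175
KL × KM = (-213, -170, 175)

(-213, -170, 175)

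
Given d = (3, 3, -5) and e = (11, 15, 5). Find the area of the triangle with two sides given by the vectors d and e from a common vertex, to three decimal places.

57.324

i: 3·5 - (-5)·15 = 15 - (-75) = 90
j: (-5)·11 - 3·5 = -55 - 15 = -70
k: 3·15 - 3·11 = 45 - 33 = 12
d × e = (90, -70, 12)
|d × e| = √(90² + (-70)² + 12²) = √13144 ≈ 114.6473
area = ½ · 114.6473 ≈ 57.324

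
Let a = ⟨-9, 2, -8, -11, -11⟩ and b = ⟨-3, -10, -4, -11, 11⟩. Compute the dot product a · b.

a · b = (-9)·(-3) + 2·(-10) + (-8)·(-4) + (-11)·(-11) + (-11)·11 = 27 - 20 + 32 + 121 - 121 = 39

39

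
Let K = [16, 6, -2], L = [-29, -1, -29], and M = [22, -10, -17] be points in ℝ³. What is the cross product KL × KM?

(-327, -837, 762)

KL = (-45, -7, -27)
KM = (6, -16, -15)
i: (-7)·(-15) - (-27)·(-16) = 105 - 432 = -327
j: (-27)·6 - (-45)·(-15) = -162 - 675 = -837
k: (-45)·(-16) - (-7)·6 = 720 - (-42) = 762
KL × KM = (-327, -837, 762)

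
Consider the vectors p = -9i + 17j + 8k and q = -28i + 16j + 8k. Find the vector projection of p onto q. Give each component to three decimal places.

(-14.913, 8.522, 4.261)

p · q = (-9)·(-28) + 17·16 + 8·8 = 252 + 272 + 64 = 588
|q|² = 784 + 256 + 64 = 1104
proj_q p = (588/1104) · (-28, 16, 8) ≈ (-14.913, 8.522, 4.261)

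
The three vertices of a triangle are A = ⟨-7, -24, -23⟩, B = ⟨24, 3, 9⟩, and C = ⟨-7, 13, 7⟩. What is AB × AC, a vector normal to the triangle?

AB = (31, 27, 32)
AC = (0, 37, 30)
i: 27·30 - 32·37 = 810 - 1184 = -374
j: 32·0 - 31·30 = 0 - 930 = -930
k: 31·37 - 27·0 = 1147 - 0 = 1147
AB × AC = (-374, -930, 1147)

(-374, -930, 1147)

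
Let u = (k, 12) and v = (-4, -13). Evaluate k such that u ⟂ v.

u · v = k·(-4) + 12·(-13) = -156 - 4k
Set equal to 0: -4k = 156, so k = -39.

-39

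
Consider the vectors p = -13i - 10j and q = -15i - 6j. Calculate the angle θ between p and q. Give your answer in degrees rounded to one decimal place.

p · q = (-13)·(-15) + (-10)·(-6) = 195 + 60 = 255
|p|² = 169 + 100 = 269,  |p| = √269 ≈ 16.401219
|q|² = 225 + 36 = 261,  |q| = √261 ≈ 16.155494
cos θ = 255 / (16.401219 · 16.155494) ≈ 0.96237
θ = arccos(0.96237) ≈ 15.8°

15.8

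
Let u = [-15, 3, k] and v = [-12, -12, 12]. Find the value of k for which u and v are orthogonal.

u · v = (-15)·(-12) + 3·(-12) + k·12 = 144 + 12k
Set equal to 0: 12k = -144, so k = -12.

-12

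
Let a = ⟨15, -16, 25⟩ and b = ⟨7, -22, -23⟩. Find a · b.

a · b = 15·7 + (-16)·(-22) + 25·(-23) = 105 + 352 - 575 = -118

-118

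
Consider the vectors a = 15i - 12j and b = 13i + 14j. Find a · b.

27

a · b = 15·13 + (-12)·14 = 195 - 168 = 27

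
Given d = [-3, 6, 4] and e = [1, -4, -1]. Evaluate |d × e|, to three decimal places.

11.705

i: 6·(-1) - 4·(-4) = -6 - (-16) = 10
j: 4·1 - (-3)·(-1) = 4 - 3 = 1
k: (-3)·(-4) - 6·1 = 12 - 6 = 6
d × e = (10, 1, 6)
|d × e| = √(10² + 1² + 6²) = √137 ≈ 11.7047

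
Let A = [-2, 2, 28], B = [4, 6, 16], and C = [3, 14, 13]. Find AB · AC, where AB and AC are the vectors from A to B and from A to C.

258

AB = B − A = (6, 4, -12)
AC = C − A = (5, 12, -15)
AB · AC = 6·5 + 4·12 + (-12)·(-15) = 30 + 48 + 180 = 258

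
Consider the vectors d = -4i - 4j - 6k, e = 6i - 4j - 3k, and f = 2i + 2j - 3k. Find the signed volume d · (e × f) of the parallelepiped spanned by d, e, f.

-240

e × f:
i: (-4)·(-3) - (-3)·2 = 12 - (-6) = 18
j: (-3)·2 - 6·(-3) = -6 - (-18) = 12
k: 6·2 - (-4)·2 = 12 - (-8) = 20
e × f = (18, 12, 20)
d · (e × f) = (-4)·18 + (-4)·12 + (-6)·20 = -72 - 48 - 120 = -240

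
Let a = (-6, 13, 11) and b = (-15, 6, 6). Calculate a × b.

i: 13·6 - 11·6 = 78 - 66 = 12
j: 11·(-15) - (-6)·6 = -165 - (-36) = -129
k: (-6)·6 - 13·(-15) = -36 - (-195) = 159
a × b = (12, -129, 159)

(12, -129, 159)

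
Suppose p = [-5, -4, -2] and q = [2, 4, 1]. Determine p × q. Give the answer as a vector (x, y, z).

i: (-4)·1 - (-2)·4 = -4 - (-8) = 4
j: (-2)·2 - (-5)·1 = -4 - (-5) = 1
k: (-5)·4 - (-4)·2 = -20 - (-8) = -12
p × q = (4, 1, -12)

(4, 1, -12)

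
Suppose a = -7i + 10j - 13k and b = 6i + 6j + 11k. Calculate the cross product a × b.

(188, -1, -102)

i: 10·11 - (-13)·6 = 110 - (-78) = 188
j: (-13)·6 - (-7)·11 = -78 - (-77) = -1
k: (-7)·6 - 10·6 = -42 - 60 = -102
a × b = (188, -1, -102)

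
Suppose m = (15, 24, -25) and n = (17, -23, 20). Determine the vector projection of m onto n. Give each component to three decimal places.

(-11.124, 15.050, -13.087)

m · n = 15·17 + 24·(-23) + (-25)·20 = 255 - 552 - 500 = -797
|n|² = 289 + 529 + 400 = 1218
proj_n m = (-797/1218) · (17, -23, 20) ≈ (-11.124, 15.050, -13.087)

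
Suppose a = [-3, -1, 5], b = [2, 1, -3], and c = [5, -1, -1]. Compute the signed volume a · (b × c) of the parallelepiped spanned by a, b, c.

-10

b × c:
i: 1·(-1) - (-3)·(-1) = -1 - 3 = -4
j: (-3)·5 - 2·(-1) = -15 - (-2) = -13
k: 2·(-1) - 1·5 = -2 - 5 = -7
b × c = (-4, -13, -7)
a · (b × c) = (-3)·(-4) + (-1)·(-13) + 5·(-7) = 12 + 13 - 35 = -10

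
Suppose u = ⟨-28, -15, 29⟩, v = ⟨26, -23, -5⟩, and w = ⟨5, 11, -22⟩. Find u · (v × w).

v × w:
i: (-23)·(-22) - (-5)·11 = 506 - (-55) = 561
j: (-5)·5 - 26·(-22) = -25 - (-572) = 547
k: 26·11 - (-23)·5 = 286 - (-115) = 401
v × w = (561, 547, 401)
u · (v × w) = (-28)·561 + (-15)·547 + 29·401 = -15708 - 8205 + 11629 = -12284

-12284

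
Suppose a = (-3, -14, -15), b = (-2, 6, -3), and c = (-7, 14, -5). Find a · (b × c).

b × c:
i: 6·(-5) - (-3)·14 = -30 - (-42) = 12
j: (-3)·(-7) - (-2)·(-5) = 21 - 10 = 11
k: (-2)·14 - 6·(-7) = -28 - (-42) = 14
b × c = (12, 11, 14)
a · (b × c) = (-3)·12 + (-14)·11 + (-15)·14 = -36 - 154 - 210 = -400

-400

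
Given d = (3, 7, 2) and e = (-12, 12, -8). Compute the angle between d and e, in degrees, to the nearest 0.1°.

77.5

d · e = 3·(-12) + 7·12 + 2·(-8) = -36 + 84 - 16 = 32
|d|² = 9 + 49 + 4 = 62,  |d| = √62 ≈ 7.874008
|e|² = 144 + 144 + 64 = 352,  |e| = √352 ≈ 18.761663
cos θ = 32 / (7.874008 · 18.761663) ≈ 0.21661
θ = arccos(0.21661) ≈ 77.5°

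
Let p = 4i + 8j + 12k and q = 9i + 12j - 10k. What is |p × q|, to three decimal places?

269.548

i: 8·(-10) - 12·12 = -80 - 144 = -224
j: 12·9 - 4·(-10) = 108 - (-40) = 148
k: 4·12 - 8·9 = 48 - 72 = -24
p × q = (-224, 148, -24)
|p × q| = √((-224)² + 148² + (-24)²) = √72656 ≈ 269.5478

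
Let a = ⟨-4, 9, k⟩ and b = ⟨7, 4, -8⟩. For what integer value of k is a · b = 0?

a · b = (-4)·7 + 9·4 + k·(-8) = 8 - 8k
Set equal to 0: -8k = -8, so k = 1.

1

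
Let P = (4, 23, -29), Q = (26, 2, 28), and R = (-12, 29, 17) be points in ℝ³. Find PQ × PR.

(-1308, -1924, -204)

PQ = (22, -21, 57)
PR = (-16, 6, 46)
i: (-21)·46 - 57·6 = -966 - 342 = -1308
j: 57·(-16) - 22·46 = -912 - 1012 = -1924
k: 22·6 - (-21)·(-16) = 132 - 336 = -204
PQ × PR = (-1308, -1924, -204)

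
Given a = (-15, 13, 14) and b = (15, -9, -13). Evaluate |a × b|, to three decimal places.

i: 13·(-13) - 14·(-9) = -169 - (-126) = -43
j: 14·15 - (-15)·(-13) = 210 - 195 = 15
k: (-15)·(-9) - 13·15 = 135 - 195 = -60
a × b = (-43, 15, -60)
|a × b| = √((-43)² + 15² + (-60)²) = √5674 ≈ 75.3260

75.326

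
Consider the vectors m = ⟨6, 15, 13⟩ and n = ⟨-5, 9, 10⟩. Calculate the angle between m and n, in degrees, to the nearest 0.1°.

m · n = 6·(-5) + 15·9 + 13·10 = -30 + 135 + 130 = 235
|m|² = 36 + 225 + 169 = 430,  |m| = √430 ≈ 20.736441
|n|² = 25 + 81 + 100 = 206,  |n| = √206 ≈ 14.352700
cos θ = 235 / (20.736441 · 14.352700) ≈ 0.78959
θ = arccos(0.78959) ≈ 37.9°

37.9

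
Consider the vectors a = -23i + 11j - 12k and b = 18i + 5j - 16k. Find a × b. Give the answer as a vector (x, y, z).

i: 11·(-16) - (-12)·5 = -176 - (-60) = -116
j: (-12)·18 - (-23)·(-16) = -216 - 368 = -584
k: (-23)·5 - 11·18 = -115 - 198 = -313
a × b = (-116, -584, -313)

(-116, -584, -313)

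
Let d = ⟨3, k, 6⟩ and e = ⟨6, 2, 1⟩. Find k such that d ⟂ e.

d · e = 3·6 + k·2 + 6·1 = 24 + 2k
Set equal to 0: 2k = -24, so k = -12.

-12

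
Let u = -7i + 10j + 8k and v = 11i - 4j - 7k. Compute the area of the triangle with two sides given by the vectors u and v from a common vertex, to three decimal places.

i: 10·(-7) - 8·(-4) = -70 - (-32) = -38
j: 8·11 - (-7)·(-7) = 88 - 49 = 39
k: (-7)·(-4) - 10·11 = 28 - 110 = -82
u × v = (-38, 39, -82)
|u × v| = √((-38)² + 39² + (-82)²) = √9689 ≈ 98.4327
area = ½ · 98.4327 ≈ 49.216

49.216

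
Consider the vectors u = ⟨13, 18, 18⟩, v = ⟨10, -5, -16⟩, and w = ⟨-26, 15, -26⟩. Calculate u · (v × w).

v × w:
i: (-5)·(-26) - (-16)·15 = 130 - (-240) = 370
j: (-16)·(-26) - 10·(-26) = 416 - (-260) = 676
k: 10·15 - (-5)·(-26) = 150 - 130 = 20
v × w = (370, 676, 20)
u · (v × w) = 13·370 + 18·676 + 18·20 = 4810 + 12168 + 360 = 17338

17338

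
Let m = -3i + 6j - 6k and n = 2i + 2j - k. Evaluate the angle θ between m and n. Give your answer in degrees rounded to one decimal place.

63.6

m · n = (-3)·2 + 6·2 + (-6)·(-1) = -6 + 12 + 6 = 12
|m|² = 9 + 36 + 36 = 81,  |m| = √81 ≈ 9.000000
|n|² = 4 + 4 + 1 = 9,  |n| = √9 ≈ 3.000000
cos θ = 12 / (9.000000 · 3.000000) ≈ 0.44444
θ = arccos(0.44444) ≈ 63.6°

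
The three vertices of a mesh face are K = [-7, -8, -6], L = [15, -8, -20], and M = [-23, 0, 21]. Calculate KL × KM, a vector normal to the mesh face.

KL = (22, 0, -14)
KM = (-16, 8, 27)
i: 0·27 - (-14)·8 = 0 - (-112) = 112
j: (-14)·(-16) - 22·27 = 224 - 594 = -370
k: 22·8 - 0·(-16) = 176 - 0 = 176
KL × KM = (112, -370, 176)

(112, -370, 176)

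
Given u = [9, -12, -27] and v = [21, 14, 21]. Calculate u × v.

i: (-12)·21 - (-27)·14 = -252 - (-378) = 126
j: (-27)·21 - 9·21 = -567 - 189 = -756
k: 9·14 - (-12)·21 = 126 - (-252) = 378
u × v = (126, -756, 378)

(126, -756, 378)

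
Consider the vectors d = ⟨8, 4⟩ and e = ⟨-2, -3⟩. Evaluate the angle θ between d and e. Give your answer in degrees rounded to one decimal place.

d · e = 8·(-2) + 4·(-3) = -16 - 12 = -28
|d|² = 64 + 16 = 80,  |d| = √80 ≈ 8.944272
|e|² = 4 + 9 = 13,  |e| = √13 ≈ 3.605551
cos θ = -28 / (8.944272 · 3.605551) ≈ -0.86824
θ = arccos(-0.86824) ≈ 150.3°

150.3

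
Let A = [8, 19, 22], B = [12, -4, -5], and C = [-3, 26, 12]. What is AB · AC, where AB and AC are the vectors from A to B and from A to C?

AB = B − A = (4, -23, -27)
AC = C − A = (-11, 7, -10)
AB · AC = 4·(-11) + (-23)·7 + (-27)·(-10) = -44 - 161 + 270 = 65

65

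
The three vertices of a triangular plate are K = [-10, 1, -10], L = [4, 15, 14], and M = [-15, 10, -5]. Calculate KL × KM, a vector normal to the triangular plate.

KL = (14, 14, 24)
KM = (-5, 9, 5)
i: 14·5 - 24·9 = 70 - 216 = -146
j: 24·(-5) - 14·5 = -120 - 70 = -190
k: 14·9 - 14·(-5) = 126 - (-70) = 196
KL × KM = (-146, -190, 196)

(-146, -190, 196)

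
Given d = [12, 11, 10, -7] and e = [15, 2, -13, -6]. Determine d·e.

114

d · e = 12·15 + 11·2 + 10·(-13) + (-7)·(-6) = 180 + 22 - 130 + 42 = 114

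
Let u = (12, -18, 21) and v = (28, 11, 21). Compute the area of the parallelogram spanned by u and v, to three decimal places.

942.482

i: (-18)·21 - 21·11 = -378 - 231 = -609
j: 21·28 - 12·21 = 588 - 252 = 336
k: 12·11 - (-18)·28 = 132 - (-504) = 636
u × v = (-609, 336, 636)
|u × v| = √((-609)² + 336² + 636²) = √888273 ≈ 942.4824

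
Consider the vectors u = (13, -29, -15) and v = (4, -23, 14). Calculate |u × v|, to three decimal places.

809.972

i: (-29)·14 - (-15)·(-23) = -406 - 345 = -751
j: (-15)·4 - 13·14 = -60 - 182 = -242
k: 13·(-23) - (-29)·4 = -299 - (-116) = -183
u × v = (-751, -242, -183)
|u × v| = √((-751)² + (-242)² + (-183)²) = √656054 ≈ 809.9716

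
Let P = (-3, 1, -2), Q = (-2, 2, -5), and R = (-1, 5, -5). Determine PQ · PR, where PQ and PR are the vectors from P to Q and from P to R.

15

PQ = Q − P = (1, 1, -3)
PR = R − P = (2, 4, -3)
PQ · PR = 1·2 + 1·4 + (-3)·(-3) = 2 + 4 + 9 = 15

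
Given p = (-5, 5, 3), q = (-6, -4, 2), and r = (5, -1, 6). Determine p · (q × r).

418

q × r:
i: (-4)·6 - 2·(-1) = -24 - (-2) = -22
j: 2·5 - (-6)·6 = 10 - (-36) = 46
k: (-6)·(-1) - (-4)·5 = 6 - (-20) = 26
q × r = (-22, 46, 26)
p · (q × r) = (-5)·(-22) + 5·46 + 3·26 = 110 + 230 + 78 = 418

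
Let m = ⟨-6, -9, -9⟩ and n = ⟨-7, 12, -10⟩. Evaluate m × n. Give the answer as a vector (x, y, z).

(198, 3, -135)

i: (-9)·(-10) - (-9)·12 = 90 - (-108) = 198
j: (-9)·(-7) - (-6)·(-10) = 63 - 60 = 3
k: (-6)·12 - (-9)·(-7) = -72 - 63 = -135
m × n = (198, 3, -135)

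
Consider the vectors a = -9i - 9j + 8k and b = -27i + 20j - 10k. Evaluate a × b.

i: (-9)·(-10) - 8·20 = 90 - 160 = -70
j: 8·(-27) - (-9)·(-10) = -216 - 90 = -306
k: (-9)·20 - (-9)·(-27) = -180 - 243 = -423
a × b = (-70, -306, -423)

(-70, -306, -423)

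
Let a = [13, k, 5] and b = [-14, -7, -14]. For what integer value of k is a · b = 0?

-36

a · b = 13·(-14) + k·(-7) + 5·(-14) = -252 - 7k
Set equal to 0: -7k = 252, so k = -36.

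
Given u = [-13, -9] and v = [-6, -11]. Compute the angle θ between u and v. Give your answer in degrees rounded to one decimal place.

u · v = (-13)·(-6) + (-9)·(-11) = 78 + 99 = 177
|u|² = 169 + 81 = 250,  |u| = √250 ≈ 15.811388
|v|² = 36 + 121 = 157,  |v| = √157 ≈ 12.529964
cos θ = 177 / (15.811388 · 12.529964) ≈ 0.89342
θ = arccos(0.89342) ≈ 26.7°

26.7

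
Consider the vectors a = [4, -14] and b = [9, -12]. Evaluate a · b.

a · b = 4·9 + (-14)·(-12) = 36 + 168 = 204

204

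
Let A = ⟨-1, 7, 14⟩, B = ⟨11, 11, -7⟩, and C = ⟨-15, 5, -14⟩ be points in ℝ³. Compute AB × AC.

AB = (12, 4, -21)
AC = (-14, -2, -28)
i: 4·(-28) - (-21)·(-2) = -112 - 42 = -154
j: (-21)·(-14) - 12·(-28) = 294 - (-336) = 630
k: 12·(-2) - 4·(-14) = -24 - (-56) = 32
AB × AC = (-154, 630, 32)

(-154, 630, 32)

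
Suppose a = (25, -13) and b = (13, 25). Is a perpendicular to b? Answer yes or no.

yes

a · b = 25·13 + (-13)·25 = 325 - 325 = 0
Zero, so the vectors are orthogonal.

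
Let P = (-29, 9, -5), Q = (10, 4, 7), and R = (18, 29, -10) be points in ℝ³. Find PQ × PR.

(-215, 759, 1015)

PQ = (39, -5, 12)
PR = (47, 20, -5)
i: (-5)·(-5) - 12·20 = 25 - 240 = -215
j: 12·47 - 39·(-5) = 564 - (-195) = 759
k: 39·20 - (-5)·47 = 780 - (-235) = 1015
PQ × PR = (-215, 759, 1015)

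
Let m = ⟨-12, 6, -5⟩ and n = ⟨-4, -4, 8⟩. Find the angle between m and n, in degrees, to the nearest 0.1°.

m · n = (-12)·(-4) + 6·(-4) + (-5)·8 = 48 - 24 - 40 = -16
|m|² = 144 + 36 + 25 = 205,  |m| = √205 ≈ 14.317821
|n|² = 16 + 16 + 64 = 96,  |n| = √96 ≈ 9.797959
cos θ = -16 / (14.317821 · 9.797959) ≈ -0.11405
θ = arccos(-0.11405) ≈ 96.5°

96.5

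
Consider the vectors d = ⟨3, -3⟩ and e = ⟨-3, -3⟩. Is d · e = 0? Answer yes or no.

yes

d · e = 3·(-3) + (-3)·(-3) = -9 + 9 = 0
Zero, so the vectors are orthogonal.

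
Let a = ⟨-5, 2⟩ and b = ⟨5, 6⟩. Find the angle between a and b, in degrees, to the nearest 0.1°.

a · b = (-5)·5 + 2·6 = -25 + 12 = -13
|a|² = 25 + 4 = 29,  |a| = √29 ≈ 5.385165
|b|² = 25 + 36 = 61,  |b| = √61 ≈ 7.810250
cos θ = -13 / (5.385165 · 7.810250) ≈ -0.30909
θ = arccos(-0.30909) ≈ 108.0°

108.0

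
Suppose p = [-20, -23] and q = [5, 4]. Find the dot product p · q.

p · q = (-20)·5 + (-23)·4 = -100 - 92 = -192

-192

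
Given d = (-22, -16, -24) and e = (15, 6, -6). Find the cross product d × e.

i: (-16)·(-6) - (-24)·6 = 96 - (-144) = 240
j: (-24)·15 - (-22)·(-6) = -360 - 132 = -492
k: (-22)·6 - (-16)·15 = -132 - (-240) = 108
d × e = (240, -492, 108)

(240, -492, 108)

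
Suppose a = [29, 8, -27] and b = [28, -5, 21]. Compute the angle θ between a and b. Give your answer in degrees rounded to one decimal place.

81.8

a · b = 29·28 + 8·(-5) + (-27)·21 = 812 - 40 - 567 = 205
|a|² = 841 + 64 + 729 = 1634,  |a| = √1634 ≈ 40.422766
|b|² = 784 + 25 + 441 = 1250,  |b| = √1250 ≈ 35.355339
cos θ = 205 / (40.422766 · 35.355339) ≈ 0.14344
θ = arccos(0.14344) ≈ 81.8°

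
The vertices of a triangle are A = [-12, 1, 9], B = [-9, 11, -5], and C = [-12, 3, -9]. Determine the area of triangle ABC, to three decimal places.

80.709

AB = (3, 10, -14),  AC = (0, 2, -18)
i: 10·(-18) - (-14)·2 = -180 - (-28) = -152
j: (-14)·0 - 3·(-18) = 0 - (-54) = 54
k: 3·2 - 10·0 = 6 - 0 = 6
AB × AC = (-152, 54, 6)
|AB × AC| = √26056 ≈ 161.4187
area = ½ · 161.4187 ≈ 80.709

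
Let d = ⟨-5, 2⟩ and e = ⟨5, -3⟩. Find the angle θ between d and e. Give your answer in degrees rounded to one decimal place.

170.8

d · e = (-5)·5 + 2·(-3) = -25 - 6 = -31
|d|² = 25 + 4 = 29,  |d| = √29 ≈ 5.385165
|e|² = 25 + 9 = 34,  |e| = √34 ≈ 5.830952
cos θ = -31 / (5.385165 · 5.830952) ≈ -0.98724
θ = arccos(-0.98724) ≈ 170.8°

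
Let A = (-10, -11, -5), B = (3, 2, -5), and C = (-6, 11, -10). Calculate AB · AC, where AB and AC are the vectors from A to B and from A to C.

338

AB = B − A = (13, 13, 0)
AC = C − A = (4, 22, -5)
AB · AC = 13·4 + 13·22 + 0·(-5) = 52 + 286 + 0 = 338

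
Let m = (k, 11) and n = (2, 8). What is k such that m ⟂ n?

-44

m · n = k·2 + 11·8 = 88 + 2k
Set equal to 0: 2k = -88, so k = -44.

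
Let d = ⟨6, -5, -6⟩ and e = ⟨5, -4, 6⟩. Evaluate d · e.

14

d · e = 6·5 + (-5)·(-4) + (-6)·6 = 30 + 20 - 36 = 14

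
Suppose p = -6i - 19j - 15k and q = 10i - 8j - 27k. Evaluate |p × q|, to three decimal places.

555.371

i: (-19)·(-27) - (-15)·(-8) = 513 - 120 = 393
j: (-15)·10 - (-6)·(-27) = -150 - 162 = -312
k: (-6)·(-8) - (-19)·10 = 48 - (-190) = 238
p × q = (393, -312, 238)
|p × q| = √(393² + (-312)² + 238²) = √308437 ≈ 555.3710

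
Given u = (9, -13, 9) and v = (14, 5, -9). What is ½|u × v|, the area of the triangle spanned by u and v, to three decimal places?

157.767

i: (-13)·(-9) - 9·5 = 117 - 45 = 72
j: 9·14 - 9·(-9) = 126 - (-81) = 207
k: 9·5 - (-13)·14 = 45 - (-182) = 227
u × v = (72, 207, 227)
|u × v| = √(72² + 207² + 227²) = √99562 ≈ 315.5345
area = ½ · 315.5345 ≈ 157.767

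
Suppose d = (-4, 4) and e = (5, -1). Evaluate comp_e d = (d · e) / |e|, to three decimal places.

d · e = (-4)·5 + 4·(-1) = -20 - 4 = -24
|e| = √(25 + 1) = √26 ≈ 5.0990
comp_e d = -24 / √26 ≈ -4.707

-4.707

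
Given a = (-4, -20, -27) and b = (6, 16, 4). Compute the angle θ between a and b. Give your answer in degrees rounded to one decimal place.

a · b = (-4)·6 + (-20)·16 + (-27)·4 = -24 - 320 - 108 = -452
|a|² = 16 + 400 + 729 = 1145,  |a| = √1145 ≈ 33.837849
|b|² = 36 + 256 + 16 = 308,  |b| = √308 ≈ 17.549929
cos θ = -452 / (33.837849 · 17.549929) ≈ -0.76113
θ = arccos(-0.76113) ≈ 139.6°

139.6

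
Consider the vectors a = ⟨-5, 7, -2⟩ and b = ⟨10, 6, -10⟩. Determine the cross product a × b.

i: 7·(-10) - (-2)·6 = -70 - (-12) = -58
j: (-2)·10 - (-5)·(-10) = -20 - 50 = -70
k: (-5)·6 - 7·10 = -30 - 70 = -100
a × b = (-58, -70, -100)

(-58, -70, -100)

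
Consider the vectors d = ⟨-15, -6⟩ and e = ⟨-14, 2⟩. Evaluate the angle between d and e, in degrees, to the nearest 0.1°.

29.9

d · e = (-15)·(-14) + (-6)·2 = 210 - 12 = 198
|d|² = 225 + 36 = 261,  |d| = √261 ≈ 16.155494
|e|² = 196 + 4 = 200,  |e| = √200 ≈ 14.142136
cos θ = 198 / (16.155494 · 14.142136) ≈ 0.86662
θ = arccos(0.86662) ≈ 29.9°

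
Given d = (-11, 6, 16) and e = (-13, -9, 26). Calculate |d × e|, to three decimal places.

356.950

i: 6·26 - 16·(-9) = 156 - (-144) = 300
j: 16·(-13) - (-11)·26 = -208 - (-286) = 78
k: (-11)·(-9) - 6·(-13) = 99 - (-78) = 177
d × e = (300, 78, 177)
|d × e| = √(300² + 78² + 177²) = √127413 ≈ 356.9496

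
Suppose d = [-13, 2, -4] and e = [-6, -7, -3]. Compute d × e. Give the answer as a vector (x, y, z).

i: 2·(-3) - (-4)·(-7) = -6 - 28 = -34
j: (-4)·(-6) - (-13)·(-3) = 24 - 39 = -15
k: (-13)·(-7) - 2·(-6) = 91 - (-12) = 103
d × e = (-34, -15, 103)

(-34, -15, 103)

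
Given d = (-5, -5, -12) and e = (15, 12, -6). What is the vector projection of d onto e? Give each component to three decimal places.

(-2.333, -1.867, 0.933)

d · e = (-5)·15 + (-5)·12 + (-12)·(-6) = -75 - 60 + 72 = -63
|e|² = 225 + 144 + 36 = 405
proj_e d = (-63/405) · (15, 12, -6) ≈ (-2.333, -1.867, 0.933)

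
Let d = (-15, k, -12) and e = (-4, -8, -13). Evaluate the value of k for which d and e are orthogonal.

27

d · e = (-15)·(-4) + k·(-8) + (-12)·(-13) = 216 - 8k
Set equal to 0: -8k = -216, so k = 27.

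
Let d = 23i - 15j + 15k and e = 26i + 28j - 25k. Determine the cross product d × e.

i: (-15)·(-25) - 15·28 = 375 - 420 = -45
j: 15·26 - 23·(-25) = 390 - (-575) = 965
k: 23·28 - (-15)·26 = 644 - (-390) = 1034
d × e = (-45, 965, 1034)

(-45, 965, 1034)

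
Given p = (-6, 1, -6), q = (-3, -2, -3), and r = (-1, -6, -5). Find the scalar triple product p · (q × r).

-60

q × r:
i: (-2)·(-5) - (-3)·(-6) = 10 - 18 = -8
j: (-3)·(-1) - (-3)·(-5) = 3 - 15 = -12
k: (-3)·(-6) - (-2)·(-1) = 18 - 2 = 16
q × r = (-8, -12, 16)
p · (q × r) = (-6)·(-8) + 1·(-12) + (-6)·16 = 48 - 12 - 96 = -60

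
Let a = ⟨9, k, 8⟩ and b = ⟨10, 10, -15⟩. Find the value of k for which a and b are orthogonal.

a · b = 9·10 + k·10 + 8·(-15) = -30 + 10k
Set equal to 0: 10k = 30, so k = 3.

3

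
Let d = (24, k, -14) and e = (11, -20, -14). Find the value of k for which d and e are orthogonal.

23

d · e = 24·11 + k·(-20) + (-14)·(-14) = 460 - 20k
Set equal to 0: -20k = -460, so k = 23.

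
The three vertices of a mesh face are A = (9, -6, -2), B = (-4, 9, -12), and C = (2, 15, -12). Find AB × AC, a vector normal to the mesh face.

AB = (-13, 15, -10)
AC = (-7, 21, -10)
i: 15·(-10) - (-10)·21 = -150 - (-210) = 60
j: (-10)·(-7) - (-13)·(-10) = 70 - 130 = -60
k: (-13)·21 - 15·(-7) = -273 - (-105) = -168
AB × AC = (60, -60, -168)

(60, -60, -168)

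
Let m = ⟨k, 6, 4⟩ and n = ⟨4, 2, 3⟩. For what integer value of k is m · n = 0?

-6

m · n = k·4 + 6·2 + 4·3 = 24 + 4k
Set equal to 0: 4k = -24, so k = -6.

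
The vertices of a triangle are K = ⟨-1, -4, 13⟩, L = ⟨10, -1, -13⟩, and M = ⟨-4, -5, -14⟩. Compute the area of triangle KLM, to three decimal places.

KL = (11, 3, -26),  KM = (-3, -1, -27)
i: 3·(-27) - (-26)·(-1) = -81 - 26 = -107
j: (-26)·(-3) - 11·(-27) = 78 - (-297) = 375
k: 11·(-1) - 3·(-3) = -11 - (-9) = -2
KL × KM = (-107, 375, -2)
|KL × KM| = √152078 ≈ 389.9718
area = ½ · 389.9718 ≈ 194.986

194.986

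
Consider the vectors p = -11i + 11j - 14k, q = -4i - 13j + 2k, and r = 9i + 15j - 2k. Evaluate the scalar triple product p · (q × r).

q × r:
i: (-13)·(-2) - 2·15 = 26 - 30 = -4
j: 2·9 - (-4)·(-2) = 18 - 8 = 10
k: (-4)·15 - (-13)·9 = -60 - (-117) = 57
q × r = (-4, 10, 57)
p · (q × r) = (-11)·(-4) + 11·10 + (-14)·57 = 44 + 110 - 798 = -644

-644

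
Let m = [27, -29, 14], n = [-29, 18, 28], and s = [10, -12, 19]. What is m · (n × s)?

-3441

n × s:
i: 18·19 - 28·(-12) = 342 - (-336) = 678
j: 28·10 - (-29)·19 = 280 - (-551) = 831
k: (-29)·(-12) - 18·10 = 348 - 180 = 168
n × s = (678, 831, 168)
m · (n × s) = 27·678 + (-29)·831 + 14·168 = 18306 - 24099 + 2352 = -3441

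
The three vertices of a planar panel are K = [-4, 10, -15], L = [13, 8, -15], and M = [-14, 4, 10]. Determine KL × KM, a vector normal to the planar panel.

KL = (17, -2, 0)
KM = (-10, -6, 25)
i: (-2)·25 - 0·(-6) = -50 - 0 = -50
j: 0·(-10) - 17·25 = 0 - 425 = -425
k: 17·(-6) - (-2)·(-10) = -102 - 20 = -122
KL × KM = (-50, -425, -122)

(-50, -425, -122)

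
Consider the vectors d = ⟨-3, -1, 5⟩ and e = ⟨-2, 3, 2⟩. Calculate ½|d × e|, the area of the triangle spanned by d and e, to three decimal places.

i: (-1)·2 - 5·3 = -2 - 15 = -17
j: 5·(-2) - (-3)·2 = -10 - (-6) = -4
k: (-3)·3 - (-1)·(-2) = -9 - 2 = -11
d × e = (-17, -4, -11)
|d × e| = √((-17)² + (-4)² + (-11)²) = √426 ≈ 20.6398
area = ½ · 20.6398 ≈ 10.320

10.320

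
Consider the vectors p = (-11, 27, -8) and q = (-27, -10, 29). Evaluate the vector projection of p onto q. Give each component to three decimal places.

(3.314, 1.228, -3.560)

p · q = (-11)·(-27) + 27·(-10) + (-8)·29 = 297 - 270 - 232 = -205
|q|² = 729 + 100 + 841 = 1670
proj_q p = (-205/1670) · (-27, -10, 29) ≈ (3.314, 1.228, -3.560)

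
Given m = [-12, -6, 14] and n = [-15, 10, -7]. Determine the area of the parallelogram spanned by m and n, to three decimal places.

i: (-6)·(-7) - 14·10 = 42 - 140 = -98
j: 14·(-15) - (-12)·(-7) = -210 - 84 = -294
k: (-12)·10 - (-6)·(-15) = -120 - 90 = -210
m × n = (-98, -294, -210)
|m × n| = √((-98)² + (-294)² + (-210)²) = √140140 ≈ 374.3528

374.353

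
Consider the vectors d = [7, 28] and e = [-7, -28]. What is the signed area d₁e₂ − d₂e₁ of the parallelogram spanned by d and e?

7·(-28) - 28·(-7) = -196 - (-196) = 0

0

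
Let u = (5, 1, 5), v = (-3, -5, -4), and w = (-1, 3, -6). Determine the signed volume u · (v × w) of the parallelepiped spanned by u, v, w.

126

v × w:
i: (-5)·(-6) - (-4)·3 = 30 - (-12) = 42
j: (-4)·(-1) - (-3)·(-6) = 4 - 18 = -14
k: (-3)·3 - (-5)·(-1) = -9 - 5 = -14
v × w = (42, -14, -14)
u · (v × w) = 5·42 + 1·(-14) + 5·(-14) = 210 - 14 - 70 = 126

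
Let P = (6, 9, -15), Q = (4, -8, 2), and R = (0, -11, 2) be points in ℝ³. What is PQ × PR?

(51, -68, -62)

PQ = (-2, -17, 17)
PR = (-6, -20, 17)
i: (-17)·17 - 17·(-20) = -289 - (-340) = 51
j: 17·(-6) - (-2)·17 = -102 - (-34) = -68
k: (-2)·(-20) - (-17)·(-6) = 40 - 102 = -62
PQ × PR = (51, -68, -62)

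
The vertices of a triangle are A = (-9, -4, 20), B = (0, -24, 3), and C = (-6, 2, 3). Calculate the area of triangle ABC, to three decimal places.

233.861

AB = (9, -20, -17),  AC = (3, 6, -17)
i: (-20)·(-17) - (-17)·6 = 340 - (-102) = 442
j: (-17)·3 - 9·(-17) = -51 - (-153) = 102
k: 9·6 - (-20)·3 = 54 - (-60) = 114
AB × AC = (442, 102, 114)
|AB × AC| = √218764 ≈ 467.7221
area = ½ · 467.7221 ≈ 233.861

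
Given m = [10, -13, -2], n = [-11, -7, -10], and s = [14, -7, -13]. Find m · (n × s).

3539

n × s:
i: (-7)·(-13) - (-10)·(-7) = 91 - 70 = 21
j: (-10)·14 - (-11)·(-13) = -140 - 143 = -283
k: (-11)·(-7) - (-7)·14 = 77 - (-98) = 175
n × s = (21, -283, 175)
m · (n × s) = 10·21 + (-13)·(-283) + (-2)·175 = 210 + 3679 - 350 = 3539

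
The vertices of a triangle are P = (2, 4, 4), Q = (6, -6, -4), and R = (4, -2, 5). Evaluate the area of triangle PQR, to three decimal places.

30.741

PQ = (4, -10, -8),  PR = (2, -6, 1)
i: (-10)·1 - (-8)·(-6) = -10 - 48 = -58
j: (-8)·2 - 4·1 = -16 - 4 = -20
k: 4·(-6) - (-10)·2 = -24 - (-20) = -4
PQ × PR = (-58, -20, -4)
|PQ × PR| = √3780 ≈ 61.4817
area = ½ · 61.4817 ≈ 30.741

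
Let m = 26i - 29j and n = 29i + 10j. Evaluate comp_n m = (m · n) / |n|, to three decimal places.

15.126

m · n = 26·29 + (-29)·10 = 754 - 290 = 464
|n| = √(841 + 100) = √941 ≈ 30.6757
comp_n m = 464 / √941 ≈ 15.126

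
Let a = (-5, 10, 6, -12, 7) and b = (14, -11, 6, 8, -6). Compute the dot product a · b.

-282

a · b = (-5)·14 + 10·(-11) + 6·6 + (-12)·8 + 7·(-6) = -70 - 110 + 36 - 96 - 42 = -282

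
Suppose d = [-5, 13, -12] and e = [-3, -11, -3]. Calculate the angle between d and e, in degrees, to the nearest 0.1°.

d · e = (-5)·(-3) + 13·(-11) + (-12)·(-3) = 15 - 143 + 36 = -92
|d|² = 25 + 169 + 144 = 338,  |d| = √338 ≈ 18.384776
|e|² = 9 + 121 + 9 = 139,  |e| = √139 ≈ 11.789826
cos θ = -92 / (18.384776 · 11.789826) ≈ -0.42445
θ = arccos(-0.42445) ≈ 115.1°

115.1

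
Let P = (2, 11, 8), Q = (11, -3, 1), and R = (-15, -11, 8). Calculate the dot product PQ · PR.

155

PQ = Q − P = (9, -14, -7)
PR = R − P = (-17, -22, 0)
PQ · PR = 9·(-17) + (-14)·(-22) + (-7)·0 = -153 + 308 + 0 = 155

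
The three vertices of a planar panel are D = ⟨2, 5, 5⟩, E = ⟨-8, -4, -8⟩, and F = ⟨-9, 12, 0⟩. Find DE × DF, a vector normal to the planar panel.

DE = (-10, -9, -13)
DF = (-11, 7, -5)
i: (-9)·(-5) - (-13)·7 = 45 - (-91) = 136
j: (-13)·(-11) - (-10)·(-5) = 143 - 50 = 93
k: (-10)·7 - (-9)·(-11) = -70 - 99 = -169
DE × DF = (136, 93, -169)

(136, 93, -169)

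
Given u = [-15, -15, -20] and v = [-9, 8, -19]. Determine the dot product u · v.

u · v = (-15)·(-9) + (-15)·8 + (-20)·(-19) = 135 - 120 + 380 = 395

395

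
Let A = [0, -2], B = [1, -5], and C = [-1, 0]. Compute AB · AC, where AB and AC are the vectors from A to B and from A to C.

AB = B − A = (1, -3)
AC = C − A = (-1, 2)
AB · AC = 1·(-1) + (-3)·2 = -1 - 6 = -7

-7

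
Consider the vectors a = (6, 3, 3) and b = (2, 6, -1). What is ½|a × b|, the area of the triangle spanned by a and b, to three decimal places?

i: 3·(-1) - 3·6 = -3 - 18 = -21
j: 3·2 - 6·(-1) = 6 - (-6) = 12
k: 6·6 - 3·2 = 36 - 6 = 30
a × b = (-21, 12, 30)
|a × b| = √((-21)² + 12² + 30²) = √1485 ≈ 38.5357
area = ½ · 38.5357 ≈ 19.268

19.268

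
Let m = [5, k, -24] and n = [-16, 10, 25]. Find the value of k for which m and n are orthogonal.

m · n = 5·(-16) + k·10 + (-24)·25 = -680 + 10k
Set equal to 0: 10k = 680, so k = 68.

68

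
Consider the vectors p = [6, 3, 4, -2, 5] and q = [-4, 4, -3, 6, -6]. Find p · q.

-66

p · q = 6·(-4) + 3·4 + 4·(-3) + (-2)·6 + 5·(-6) = -24 + 12 - 12 - 12 - 30 = -66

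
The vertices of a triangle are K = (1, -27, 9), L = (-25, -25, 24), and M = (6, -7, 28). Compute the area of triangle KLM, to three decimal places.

KL = (-26, 2, 15),  KM = (5, 20, 19)
i: 2·19 - 15·20 = 38 - 300 = -262
j: 15·5 - (-26)·19 = 75 - (-494) = 569
k: (-26)·20 - 2·5 = -520 - 10 = -530
KL × KM = (-262, 569, -530)
|KL × KM| = √673305 ≈ 820.5516
area = ½ · 820.5516 ≈ 410.276

410.276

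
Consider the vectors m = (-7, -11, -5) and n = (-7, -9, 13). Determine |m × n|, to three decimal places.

226.751

i: (-11)·13 - (-5)·(-9) = -143 - 45 = -188
j: (-5)·(-7) - (-7)·13 = 35 - (-91) = 126
k: (-7)·(-9) - (-11)·(-7) = 63 - 77 = -14
m × n = (-188, 126, -14)
|m × n| = √((-188)² + 126² + (-14)²) = √51416 ≈ 226.7510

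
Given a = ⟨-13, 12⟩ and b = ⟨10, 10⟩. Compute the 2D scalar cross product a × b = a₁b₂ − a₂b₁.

-250

(-13)·10 - 12·10 = -130 - 120 = -250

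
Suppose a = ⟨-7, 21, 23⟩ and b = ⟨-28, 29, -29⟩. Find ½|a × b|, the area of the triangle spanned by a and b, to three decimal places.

789.590

i: 21·(-29) - 23·29 = -609 - 667 = -1276
j: 23·(-28) - (-7)·(-29) = -644 - 203 = -847
k: (-7)·29 - 21·(-28) = -203 - (-588) = 385
a × b = (-1276, -847, 385)
|a × b| = √((-1276)² + (-847)² + 385²) = √2493810 ≈ 1579.1802
area = ½ · 1579.1802 ≈ 789.590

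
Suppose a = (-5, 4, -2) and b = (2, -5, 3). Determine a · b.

-36

a · b = (-5)·2 + 4·(-5) + (-2)·3 = -10 - 20 - 6 = -36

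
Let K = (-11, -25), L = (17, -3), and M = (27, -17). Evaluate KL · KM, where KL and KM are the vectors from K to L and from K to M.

KL = L − K = (28, 22)
KM = M − K = (38, 8)
KL · KM = 28·38 + 22·8 = 1064 + 176 = 1240

1240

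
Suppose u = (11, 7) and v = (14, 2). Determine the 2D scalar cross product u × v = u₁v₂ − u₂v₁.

-76

11·2 - 7·14 = 22 - 98 = -76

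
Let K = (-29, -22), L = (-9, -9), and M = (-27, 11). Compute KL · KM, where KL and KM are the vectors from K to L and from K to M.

KL = L − K = (20, 13)
KM = M − K = (2, 33)
KL · KM = 20·2 + 13·33 = 40 + 429 = 469

469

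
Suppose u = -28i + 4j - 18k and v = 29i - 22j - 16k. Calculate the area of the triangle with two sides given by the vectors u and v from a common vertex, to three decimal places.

592.136

i: 4·(-16) - (-18)·(-22) = -64 - 396 = -460
j: (-18)·29 - (-28)·(-16) = -522 - 448 = -970
k: (-28)·(-22) - 4·29 = 616 - 116 = 500
u × v = (-460, -970, 500)
|u × v| = √((-460)² + (-970)² + 500²) = √1402500 ≈ 1184.2719
area = ½ · 1184.2719 ≈ 592.136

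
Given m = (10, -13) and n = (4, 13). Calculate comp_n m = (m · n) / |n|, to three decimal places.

-9.484

m · n = 10·4 + (-13)·13 = 40 - 169 = -129
|n| = √(16 + 169) = √185 ≈ 13.6015
comp_n m = -129 / √185 ≈ -9.484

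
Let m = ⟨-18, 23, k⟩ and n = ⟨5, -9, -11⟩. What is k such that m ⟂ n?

m · n = (-18)·5 + 23·(-9) + k·(-11) = -297 - 11k
Set equal to 0: -11k = 297, so k = -27.

-27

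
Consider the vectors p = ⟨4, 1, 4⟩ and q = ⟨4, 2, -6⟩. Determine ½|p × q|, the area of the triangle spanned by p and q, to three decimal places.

i: 1·(-6) - 4·2 = -6 - 8 = -14
j: 4·4 - 4·(-6) = 16 - (-24) = 40
k: 4·2 - 1·4 = 8 - 4 = 4
p × q = (-14, 40, 4)
|p × q| = √((-14)² + 40² + 4²) = √1812 ≈ 42.5676
area = ½ · 42.5676 ≈ 21.284

21.284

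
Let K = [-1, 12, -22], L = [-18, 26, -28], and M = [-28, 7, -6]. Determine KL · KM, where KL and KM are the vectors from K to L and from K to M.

KL = L − K = (-17, 14, -6)
KM = M − K = (-27, -5, 16)
KL · KM = (-17)·(-27) + 14·(-5) + (-6)·16 = 459 - 70 - 96 = 293

293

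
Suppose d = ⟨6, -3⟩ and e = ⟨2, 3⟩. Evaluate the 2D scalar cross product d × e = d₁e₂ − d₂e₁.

6·3 - (-3)·2 = 18 - (-6) = 24

24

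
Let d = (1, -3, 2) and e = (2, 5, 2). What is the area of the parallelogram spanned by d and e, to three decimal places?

19.519

i: (-3)·2 - 2·5 = -6 - 10 = -16
j: 2·2 - 1·2 = 4 - 2 = 2
k: 1·5 - (-3)·2 = 5 - (-6) = 11
d × e = (-16, 2, 11)
|d × e| = √((-16)² + 2² + 11²) = √381 ≈ 19.5192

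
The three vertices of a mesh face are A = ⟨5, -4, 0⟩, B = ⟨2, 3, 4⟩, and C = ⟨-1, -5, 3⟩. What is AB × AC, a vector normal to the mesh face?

(25, -15, 45)

AB = (-3, 7, 4)
AC = (-6, -1, 3)
i: 7·3 - 4·(-1) = 21 - (-4) = 25
j: 4·(-6) - (-3)·3 = -24 - (-9) = -15
k: (-3)·(-1) - 7·(-6) = 3 - (-42) = 45
AB × AC = (25, -15, 45)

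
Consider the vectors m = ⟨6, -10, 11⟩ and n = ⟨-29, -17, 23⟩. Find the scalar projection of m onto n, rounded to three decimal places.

m · n = 6·(-29) + (-10)·(-17) + 11·23 = -174 + 170 + 253 = 249
|n| = √(841 + 289 + 529) = √1659 ≈ 40.7308
comp_n m = 249 / √1659 ≈ 6.113

6.113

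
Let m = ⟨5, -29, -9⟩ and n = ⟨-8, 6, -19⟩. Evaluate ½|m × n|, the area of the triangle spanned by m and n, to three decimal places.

329.666

i: (-29)·(-19) - (-9)·6 = 551 - (-54) = 605
j: (-9)·(-8) - 5·(-19) = 72 - (-95) = 167
k: 5·6 - (-29)·(-8) = 30 - 232 = -202
m × n = (605, 167, -202)
|m × n| = √(605² + 167² + (-202)²) = √434718 ≈ 659.3315
area = ½ · 659.3315 ≈ 329.666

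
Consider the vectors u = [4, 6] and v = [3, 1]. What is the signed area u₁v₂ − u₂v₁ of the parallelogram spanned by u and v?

4·1 - 6·3 = 4 - 18 = -14

-14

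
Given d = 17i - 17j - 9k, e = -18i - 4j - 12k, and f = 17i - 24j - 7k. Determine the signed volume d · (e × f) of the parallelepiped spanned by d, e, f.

-3310

e × f:
i: (-4)·(-7) - (-12)·(-24) = 28 - 288 = -260
j: (-12)·17 - (-18)·(-7) = -204 - 126 = -330
k: (-18)·(-24) - (-4)·17 = 432 - (-68) = 500
e × f = (-260, -330, 500)
d · (e × f) = 17·(-260) + (-17)·(-330) + (-9)·500 = -4420 + 5610 - 4500 = -3310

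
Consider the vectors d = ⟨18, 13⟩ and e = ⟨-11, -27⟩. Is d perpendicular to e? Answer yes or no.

no

d · e = 18·(-11) + 13·(-27) = -198 - 351 = -549
Nonzero, so the vectors are not orthogonal.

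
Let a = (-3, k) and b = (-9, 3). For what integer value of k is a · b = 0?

-9

a · b = (-3)·(-9) + k·3 = 27 + 3k
Set equal to 0: 3k = -27, so k = -9.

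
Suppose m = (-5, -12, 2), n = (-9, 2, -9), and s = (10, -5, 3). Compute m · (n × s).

1001

n × s:
i: 2·3 - (-9)·(-5) = 6 - 45 = -39
j: (-9)·10 - (-9)·3 = -90 - (-27) = -63
k: (-9)·(-5) - 2·10 = 45 - 20 = 25
n × s = (-39, -63, 25)
m · (n × s) = (-5)·(-39) + (-12)·(-63) + 2·25 = 195 + 756 + 50 = 1001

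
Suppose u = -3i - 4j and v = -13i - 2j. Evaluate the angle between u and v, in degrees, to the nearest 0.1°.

44.4

u · v = (-3)·(-13) + (-4)·(-2) = 39 + 8 = 47
|u|² = 9 + 16 = 25,  |u| = √25 ≈ 5.000000
|v|² = 169 + 4 = 173,  |v| = √173 ≈ 13.152946
cos θ = 47 / (5.000000 · 13.152946) ≈ 0.71467
θ = arccos(0.71467) ≈ 44.4°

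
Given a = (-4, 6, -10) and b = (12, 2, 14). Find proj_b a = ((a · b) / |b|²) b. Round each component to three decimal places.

(-6.140, -1.023, -7.163)

a · b = (-4)·12 + 6·2 + (-10)·14 = -48 + 12 - 140 = -176
|b|² = 144 + 4 + 196 = 344
proj_b a = (-176/344) · (12, 2, 14) ≈ (-6.140, -1.023, -7.163)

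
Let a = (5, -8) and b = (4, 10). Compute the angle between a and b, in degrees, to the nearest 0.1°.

126.2

a · b = 5·4 + (-8)·10 = 20 - 80 = -60
|a|² = 25 + 64 = 89,  |a| = √89 ≈ 9.433981
|b|² = 16 + 100 = 116,  |b| = √116 ≈ 10.770330
cos θ = -60 / (9.433981 · 10.770330) ≈ -0.59051
θ = arccos(-0.59051) ≈ 126.2°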